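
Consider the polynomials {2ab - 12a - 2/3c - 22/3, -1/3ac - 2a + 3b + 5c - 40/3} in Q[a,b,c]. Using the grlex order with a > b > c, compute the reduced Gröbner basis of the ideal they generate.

G = {ab - 6a - 1/3c - 11/3, ac + 6a - 9b - 15c + 40, b^2 + 5/3bc - 1/27c^2 - 94/9b - 287/27c + 218/9}

f_1 = 2ab - 12a - 2/3c - 22/3, LT = ab.
f_2 = -1/3ac - 2a + 3b + 5c - 40/3, LT = ac.

S(f_1,f_2): lcm = abc. S = -6ab - 6ac + 9b^2 + 15bc - 1/3c^2 - 40b - 11/3c.
  reduce S modulo (f_1, f_2):
  remainder 9b^2 + 15bc - 1/3c^2 - 94b - 287/3c + 218 ≠ 0; add g_3 = 9b^2 + 15bc - 1/3c^2 - 94b - 287/3c + 218 to the basis.

The other S-polynomials (S(f_1,g_3), S(f_2,g_3)) all reduce to 0 modulo the current basis, so we have a Gröbner basis.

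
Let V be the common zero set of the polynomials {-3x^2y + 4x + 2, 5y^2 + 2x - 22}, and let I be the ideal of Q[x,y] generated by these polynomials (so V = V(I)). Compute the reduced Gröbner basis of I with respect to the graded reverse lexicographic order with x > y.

G = {x^3 - 11x^2 + 10/3xy + 5/3y, x^2y - 4/3x - 2/3, y^2 + 2/5x - 22/5}

Buchberger's algorithm terminates because the ascending chain of leading-term ideals stabilizes.

f_1 = -3x^2y + 4x + 2, LT = x^2y.
f_2 = 5y^2 + 2x - 22, LT = y^2.

S(f_1,f_2): lcm = x^2y^2. S = -2/5x^3 + 22/5x^2 - 4/3xy - 2/3y.
  leading term x^3: no divisor's leading term divides it; move -2/5x^3 to the remainder.
  leading term x^2: no divisor's leading term divides it; move 22/5x^2 to the remainder.
  leading term xy: no divisor's leading term divides it; move -4/3xy to the remainder.
  leading term y: no divisor's leading term divides it; move -2/3y to the remainder.
  remainder -2/5x^3 + 22/5x^2 - 4/3xy - 2/3y ≠ 0; add g_3 = -2/5x^3 + 22/5x^2 - 4/3xy - 2/3y to the basis.

The other S-polynomials (S(f_1,g_3), S(f_2,g_3)) all reduce to 0 modulo the current basis, so we have a Gröbner basis.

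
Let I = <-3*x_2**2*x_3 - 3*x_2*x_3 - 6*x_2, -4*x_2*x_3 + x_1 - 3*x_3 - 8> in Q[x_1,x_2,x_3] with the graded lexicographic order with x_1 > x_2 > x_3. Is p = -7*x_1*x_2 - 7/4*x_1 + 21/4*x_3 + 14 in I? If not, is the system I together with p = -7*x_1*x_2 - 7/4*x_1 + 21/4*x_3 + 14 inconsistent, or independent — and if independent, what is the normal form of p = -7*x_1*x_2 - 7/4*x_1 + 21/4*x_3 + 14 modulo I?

-7*x_1*x_2 - 7/4*x_1 + 21/4*x_3 + 14 lies in I (it reduces to 0).

First compute the reduced Gröbner basis of I by Buchberger's algorithm.
f_1 = -3*x_2**2*x_3 - 3*x_2*x_3 - 6*x_2, LT = x_2**2*x_3.
f_2 = -4*x_2*x_3 + x_1 - 3*x_3 - 8, LT = x_2*x_3.

S(f_1,f_2): lcm = x_2**2*x_3. S = 1/4*x_1*x_2 + 1/4*x_2*x_3.
  leading term x_1*x_2: no divisor's leading term divides it; move 1/4*x_1*x_2 to the remainder.
  leading term x_2*x_3: subtract (-1/16)·f_2 from 1/4*x_2*x_3 → 1/16*x_1 - 3/16*x_3 - 1/2
  leading term x_1: no divisor's leading term divides it; move 1/16*x_1 to the remainder.
  leading term x_3: no divisor's leading term divides it; move -3/16*x_3 to the remainder.
  leading term 1: no divisor's leading term divides it; move -1/2 to the remainder.
  remainder 1/4*x_1*x_2 + 1/16*x_1 - 3/16*x_3 - 1/2 ≠ 0; add h_3 = 1/4*x_1*x_2 + 1/16*x_1 - 3/16*x_3 - 1/2 to the basis.

S(f_1,h_3): lcm = x_1*x_2**2*x_3. S = 3/4*x_1*x_2*x_3 + 3/4*x_2*x_3**2 + 2*x_1*x_2 + 2*x_2*x_3.
  leading term x_1*x_2*x_3: subtract (-3/16*x_1)·f_2 from 3/4*x_1*x_2*x_3 + 3/4*x_2*x_3**2 + 2*x_1*x_2 + 2*x_2*x_3 → 3/4*x_2*x_3**2 + 3/16*x_1**2 + 2*x_1*x_2 - 9/16*x_1*x_3 + 2*x_2*x_3 - 3/2*x_1
  leading term x_2*x_3**2: subtract (-3/16*x_3)·f_2 from 3/4*x_2*x_3**2 + 3/16*x_1**2 + 2*x_1*x_2 - 9/16*x_1*x_3 + 2*x_2*x_3 - 3/2*x_1 → 3/16*x_1**2 + 2*x_1*x_2 - 3/8*x_1*x_3 + 2*x_2*x_3 - 9/16*x_3**2 - 3/2*x_1 - 3/2*x_3
  leading term x_1**2: no divisor's leading term divides it; move 3/16*x_1**2 to the remainder.
  leading term x_1*x_2: subtract (8)·h_3 from 2*x_1*x_2 - 3/8*x_1*x_3 + 2*x_2*x_3 - 9/16*x_3**2 - 3/2*x_1 - 3/2*x_3 → -3/8*x_1*x_3 + 2*x_2*x_3 - 9/16*x_3**2 - 2*x_1 + 4
  leading term x_1*x_3: no divisor's leading term divides it; move -3/8*x_1*x_3 to the remainder.
  leading term x_2*x_3: subtract (-1/2)·f_2 from 2*x_2*x_3 - 9/16*x_3**2 - 2*x_1 + 4 → -9/16*x_3**2 - 3/2*x_1 - 3/2*x_3
  leading term x_3**2: no divisor's leading term divides it; move -9/16*x_3**2 to the remainder.
  leading term x_1: no divisor's leading term divides it; move -3/2*x_1 to the remainder.
  leading term x_3: no divisor's leading term divides it; move -3/2*x_3 to the remainder.
  remainder 3/16*x_1**2 - 3/8*x_1*x_3 - 9/16*x_3**2 - 3/2*x_1 - 3/2*x_3 ≠ 0; add h_4 = 3/16*x_1**2 - 3/8*x_1*x_3 - 9/16*x_3**2 - 3/2*x_1 - 3/2*x_3 to the basis.

The other S-polynomials (S(f_2,h_3), S(f_1,h_4), S(f_2,h_4), S(h_3,h_4)) all reduce to 0 modulo the current basis, so we have a Gröbner basis.
Inter-reduce: drop elements whose leading term is divisible by another's, tail-reduce, and make monic.
Reduced Gröbner basis: {x_1**2 - 2*x_1*x_3 - 3*x_3**2 - 8*x_1 - 8*x_3, x_1*x_2 + 1/4*x_1 - 3/4*x_3 - 2, x_2*x_3 - 1/4*x_1 + 3/4*x_3 + 2}.
Label its elements g_1 = x_1**2 - 2*x_1*x_3 - 3*x_3**2 - 8*x_1 - 8*x_3, g_2 = x_1*x_2 + 1/4*x_1 - 3/4*x_3 - 2, g_3 = x_2*x_3 - 1/4*x_1 + 3/4*x_3 + 2.

Reduce p = -7*x_1*x_2 - 7/4*x_1 + 21/4*x_3 + 14 modulo G:
  leading term x_1*x_2: subtract (-7)·g_2 from -7*x_1*x_2 - 7/4*x_1 + 21/4*x_3 + 14 → 0
  normal form = 0.
Since the normal form is 0, p ∈ I.

Ideal membership is decidable via reduction modulo a Gröbner basis.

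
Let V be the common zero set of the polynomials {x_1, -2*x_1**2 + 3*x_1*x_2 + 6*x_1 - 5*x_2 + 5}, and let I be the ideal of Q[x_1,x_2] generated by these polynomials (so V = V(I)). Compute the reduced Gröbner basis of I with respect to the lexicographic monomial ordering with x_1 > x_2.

G = {x_1, x_2 - 1}

f_1 = x_1, LT = x_1.
f_2 = -2*x_1**2 + 3*x_1*x_2 + 6*x_1 - 5*x_2 + 5, LT = x_1**2.

S(f_1,f_2): lcm = x_1**2. S = 3/2*x_1*x_2 + 3*x_1 - 5/2*x_2 + 5/2.
  leading term x_1*x_2: subtract (3/2*x_2)·f_1 from 3/2*x_1*x_2 + 3*x_1 - 5/2*x_2 + 5/2 → 3*x_1 - 5/2*x_2 + 5/2
  leading term x_1: subtract (3)·f_1 from 3*x_1 - 5/2*x_2 + 5/2 → -5/2*x_2 + 5/2
  leading term x_2: no divisor's leading term divides it; move -5/2*x_2 to the remainder.
  leading term 1: no divisor's leading term divides it; move 5/2 to the remainder.
  remainder -5/2*x_2 + 5/2 ≠ 0; add g_3 = -5/2*x_2 + 5/2 to the basis.

The other S-polynomials (S(f_1,g_3), S(f_2,g_3)) all reduce to 0 modulo the current basis, so we have a Gröbner basis.
Inter-reduce: drop elements whose leading term is divisible by another's, tail-reduce, and make monic.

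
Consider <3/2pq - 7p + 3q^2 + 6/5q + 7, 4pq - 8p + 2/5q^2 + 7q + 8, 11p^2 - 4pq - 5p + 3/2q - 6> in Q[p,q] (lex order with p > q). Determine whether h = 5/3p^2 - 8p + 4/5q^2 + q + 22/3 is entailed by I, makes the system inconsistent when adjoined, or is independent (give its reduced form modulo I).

First compute the reduced Gröbner basis of I by Buchberger's algorithm.
f_1 = 3/2pq - 7p + 3q^2 + 6/5q + 7, LT = pq.
f_2 = 4pq - 8p + 2/5q^2 + 7q + 8, LT = pq.
f_3 = 11p^2 - 4pq - 5p + 3/2q - 6, LT = p^2.

S(f_1,f_2): lcm = pq. S = -8/3p + 19/10q^2 - 19/20q + 8/3.
  leading term p: no divisor's leading term divides it; move -8/3p to the remainder.
  leading term q^2: no divisor's leading term divides it; move 19/10q^2 to the remainder.
  leading term q: no divisor's leading term divides it; move -19/20q to the remainder.
  leading term 1: no divisor's leading term divides it; move 8/3 to the remainder.
  remainder -8/3p + 19/10q^2 - 19/20q + 8/3 ≠ 0; add k_4 = -8/3p + 19/10q^2 - 19/20q + 8/3 to the basis.

S(f_1,f_3): lcm = p^2q. S = -14/3p^2 + 26/11pq^2 + 69/55pq + 14/3p - 3/22q^2 + 6/11q.
  leading term p^2: subtract (-14/33)·f_3 from -14/3p^2 + 26/11pq^2 + 69/55pq + 14/3p - 3/22q^2 + 6/11q → 26/11pq^2 - 73/165pq + 28/11p - 3/22q^2 + 13/11q - 28/11
  leading term pq^2: subtract (52/33q)·f_1 from 26/11pq^2 - 73/165pq + 28/11p - 3/22q^2 + 13/11q - 28/11 → 1747/165pq + 28/11p - 52/11q^3 - 223/110q^2 - 325/33q - 28/11
  leading term pq: subtract (3494/495)·f_1 from 1747/165pq + 28/11p - 52/11q^3 - 223/110q^2 - 325/33q - 28/11 → 2338/45p - 52/11q^3 - 7657/330q^2 - 15113/825q - 2338/45
  leading term p: subtract (-1169/60)·k_4 from 2338/45p - 52/11q^3 - 7657/330q^2 - 15113/825q - 2338/45 → -52/11q^3 + 91181/6600q^2 - 162043/4400q
  leading term q^3: no divisor's leading term divides it; move -52/11q^3 to the remainder.
  leading term q^2: no divisor's leading term divides it; move 91181/6600q^2 to the remainder.
  leading term q: no divisor's leading term divides it; move -162043/4400q to the remainder.
  remainder -52/11q^3 + 91181/6600q^2 - 162043/4400q ≠ 0; add k_5 = -52/11q^3 + 91181/6600q^2 - 162043/4400q to the basis.

S(f_2,f_3): lcm = p^2q. S = -2p^2 + 51/110pq^2 + 97/44pq + 2p - 3/22q^2 + 6/11q.
  leading term p^2: subtract (-2/11)·f_3 from -2p^2 + 51/110pq^2 + 97/44pq + 2p - 3/22q^2 + 6/11q → 51/110pq^2 + 65/44pq + 12/11p - 3/22q^2 + 9/11q - 12/11
  leading term pq^2: subtract (17/55q)·f_1 from 51/110pq^2 + 65/44pq + 12/11p - 3/22q^2 + 9/11q - 12/11 → 801/220pq + 12/11p - 51/55q^3 - 279/550q^2 - 74/55q - 12/11
  leading term pq: subtract (267/110)·f_1 from 801/220pq + 12/11p - 51/55q^3 - 279/550q^2 - 74/55q - 12/11 → 1989/110p - 51/55q^3 - 2142/275q^2 - 1171/275q - 1989/110
  leading term p: subtract (-5967/880)·k_4 from 1989/110p - 51/55q^3 - 2142/275q^2 - 1171/275q - 1989/110 → -51/55q^3 + 44829/8800q^2 - 188317/17600q
  leading term q^3: subtract (51/260)·k_5 from -51/55q^3 + 44829/8800q^2 - 188317/17600q → 42619/17875q^2 - 90373/26000q
  leading term q^2: no divisor's leading term divides it; move 42619/17875q^2 to the remainder.
  leading term q: no divisor's leading term divides it; move -90373/26000q to the remainder.
  remainder 42619/17875q^2 - 90373/26000q ≠ 0; add k_6 = 42619/17875q^2 - 90373/26000q to the basis.

S(f_1,k_4): lcm = pq. S = -14/3p + 57/80q^3 + 263/160q^2 + 9/5q + 14/3.
  leading term p: subtract (7/4)·k_4 from -14/3p + 57/80q^3 + 263/160q^2 + 9/5q + 14/3 → 57/80q^3 - 269/160q^2 + 277/80q
  leading term q^3: subtract (-627/4160)·k_5 from 57/80q^3 - 269/160q^2 + 277/80q → 333639/832000q^2 - 3474851/1664000q
  leading term q^2: subtract (3670029/21820928)·k_6 from 333639/832000q^2 - 3474851/1664000q → -13124397959/8728371200q
  leading term q: no divisor's leading term divides it; move -13124397959/8728371200q to the remainder.
  remainder -13124397959/8728371200q ≠ 0; add k_7 = -13124397959/8728371200q to the basis.

The other S-polynomials (S(f_2,k_4), S(f_3,k_4), S(f_1,k_5), S(f_2,k_5), S(f_3,k_5), S(k_4,k_5), S(f_1,k_6), S(f_2,k_6), S(f_3,k_6), S(k_4,k_6), S(k_5,k_6), S(f_1,k_7), S(f_2,k_7), S(f_3,k_7), S(k_4,k_7), S(k_5,k_7), S(k_6,k_7)) all reduce to 0 modulo the current basis, so we have a Gröbner basis.
Inter-reduce: drop elements whose leading term is divisible by another's, tail-reduce, and make monic.
Reduced Gröbner basis: {p - 1, q}.
Label its elements g_1 = p - 1, g_2 = q.

Reduce h = 5/3p^2 - 8p + 4/5q^2 + q + 22/3 modulo G:
  leading term p^2: subtract (5/3p)·g_1 from 5/3p^2 - 8p + 4/5q^2 + q + 22/3 → -19/3p + 4/5q^2 + q + 22/3
  leading term p: subtract (-19/3)·g_1 from -19/3p + 4/5q^2 + q + 22/3 → 4/5q^2 + q + 1
  leading term q^2: subtract (4/5q)·g_2 from 4/5q^2 + q + 1 → q + 1
  leading term q: subtract (1)·g_2 from q + 1 → 1
  leading term 1: no divisor's leading term divides it; move 1 to the remainder.
  normal form = 1.
The normal form is nonzero, so h ∉ I. Since h minus its normal form lies in I, I + (h) = I + (r) where r = 1; decide whether this ideal is the whole ring.
Here r = 1 is a nonzero constant, hence a unit: 1 ∈ I + (h), the Gröbner basis of I + (h) is {1}, and the enlarged system has no common solution — adjoining h is inconsistent.

Adjoining 5/3p^2 - 8p + 4/5q^2 + q + 22/3 makes the ideal the whole ring: the system is inconsistent.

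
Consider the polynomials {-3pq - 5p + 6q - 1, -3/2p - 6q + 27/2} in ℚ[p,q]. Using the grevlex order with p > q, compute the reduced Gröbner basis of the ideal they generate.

f_1 = -3pq - 5p + 6q - 1, LT = pq.
f_2 = -3/2p - 6q + 27/2, LT = p.

S(f_1,f_2): lcm = pq. S = -4q² + 5/3p + 7q + ⅓.
  leading term q²: no divisor's leading term divides it; move -4q² to the remainder.
  leading term p: subtract (-10/9)·f_2 from 5/3p + 7q + ⅓ → ⅓q + 46/3
  leading term q: no divisor's leading term divides it; move ⅓q to the remainder.
  leading term 1: no divisor's leading term divides it; move 46/3 to the remainder.
  remainder -4q² + ⅓q + 46/3 ≠ 0; add g_3 = -4q² + ⅓q + 46/3 to the basis.

The other S-polynomials (S(f_1,g_3), S(f_2,g_3)) all reduce to 0 modulo the current basis, so we have a Gröbner basis.
Inter-reduce: drop elements whose leading term is divisible by another's, tail-reduce, and make monic.

G = {q² - 1/12q - 23/6, p + 4q - 9}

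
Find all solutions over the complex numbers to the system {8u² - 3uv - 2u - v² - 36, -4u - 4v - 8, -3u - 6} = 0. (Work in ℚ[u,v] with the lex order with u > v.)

{(-2, 0)}

Compute a lex Gröbner basis by Buchberger's algorithm.
f_1 = 8u² - 3uv - 2u - v² - 36, LT = u².
f_2 = -4u - 4v - 8, LT = u.
f_3 = -3u - 6, LT = u.

S(f_1,f_2): lcm = u². S = -11/8uv - 9/4u - ⅛v² - 9/2.
  reduce S modulo (f_1, f_2, f_3):
  remainder 5/4v² + 5v ≠ 0; add h_4 = 5/4v² + 5v to the basis.

S(f_1,f_3): lcm = u². S = -⅜uv - 9/4u - ⅛v² - 9/2.
  reduce S modulo (f_1, f_2, f_3, h_4):
  remainder 2v ≠ 0; add h_5 = 2v to the basis.

The other S-polynomials (S(f_2,f_3), S(f_1,h_4), S(f_2,h_4), S(f_3,h_4), S(f_1,h_5), S(f_2,h_5), S(f_3,h_5), S(h_4,h_5)) all reduce to 0 modulo the current basis, so we have a Gröbner basis.
Inter-reduce: drop elements whose leading term is divisible by another's, tail-reduce, and make monic.
Reduced Gröbner basis: {u + 2, v}.

Elimination: the polynomial v lies in the elimination ideal for v, so v ∈ {0}. For each such v, the remaining basis elements (now univariate) give the rest of the solution.
  v = 0: the earlier basis element becomes u + 2 = 0, giving u = -2 — point (-2, 0).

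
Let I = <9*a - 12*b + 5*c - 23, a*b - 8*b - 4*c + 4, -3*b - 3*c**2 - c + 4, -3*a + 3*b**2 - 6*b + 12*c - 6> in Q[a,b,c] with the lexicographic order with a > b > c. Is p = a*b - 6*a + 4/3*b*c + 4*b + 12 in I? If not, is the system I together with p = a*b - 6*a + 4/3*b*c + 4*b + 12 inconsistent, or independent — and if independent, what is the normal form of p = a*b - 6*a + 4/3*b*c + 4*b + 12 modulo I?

a*b - 6*a + 4/3*b*c + 4*b + 12 lies in I (it reduces to 0).

First compute the reduced Gröbner basis of I by Buchberger's algorithm.
f_1 = 9*a - 12*b + 5*c - 23, LT = a.
f_2 = a*b - 8*b - 4*c + 4, LT = a*b.
f_3 = -3*b - 3*c**2 - c + 4, LT = b.
f_4 = -3*a + 3*b**2 - 6*b + 12*c - 6, LT = a.

S(f_1,f_2): lcm = a*b. S = -4/3*b**2 + 5/9*b*c + 49/9*b + 4*c - 4.
  leading term b**2: subtract (4/9*b)·f_3 from -4/3*b**2 + 5/9*b*c + 49/9*b + 4*c - 4 → 4/3*b*c**2 + b*c + 11/3*b + 4*c - 4
  leading term b*c**2: subtract (-4/9*c**2)·f_3 from 4/3*b*c**2 + b*c + 11/3*b + 4*c - 4 → b*c + 11/3*b - 4/3*c**4 - 4/9*c**3 + 16/9*c**2 + 4*c - 4
  leading term b*c: subtract (-1/3*c)·f_3 from b*c + 11/3*b - 4/3*c**4 - 4/9*c**3 + 16/9*c**2 + 4*c - 4 → 11/3*b - 4/3*c**4 - 13/9*c**3 + 13/9*c**2 + 16/3*c - 4
  leading term b: subtract (-11/9)·f_3 from 11/3*b - 4/3*c**4 - 13/9*c**3 + 13/9*c**2 + 16/3*c - 4 → -4/3*c**4 - 13/9*c**3 - 20/9*c**2 + 37/9*c + 8/9
  leading term c**4: no divisor's leading term divides it; move -4/3*c**4 to the remainder.
  leading term c**3: no divisor's leading term divides it; move -13/9*c**3 to the remainder.
  leading term c**2: no divisor's leading term divides it; move -20/9*c**2 to the remainder.
  leading term c: no divisor's leading term divides it; move 37/9*c to the remainder.
  leading term 1: no divisor's leading term divides it; move 8/9 to the remainder.
  remainder -4/3*c**4 - 13/9*c**3 - 20/9*c**2 + 37/9*c + 8/9 ≠ 0; add h_5 = -4/3*c**4 - 13/9*c**3 - 20/9*c**2 + 37/9*c + 8/9 to the basis.

S(f_1,f_4): lcm = a. S = b**2 - 10/3*b + 41/9*c - 41/9.
  leading term b**2: subtract (-1/3*b)·f_3 from b**2 - 10/3*b + 41/9*c - 41/9 → -b*c**2 - 1/3*b*c - 2*b + 41/9*c - 41/9
  leading term b*c**2: subtract (1/3*c**2)·f_3 from -b*c**2 - 1/3*b*c - 2*b + 41/9*c - 41/9 → -1/3*b*c - 2*b + c**4 + 1/3*c**3 - 4/3*c**2 + 41/9*c - 41/9
  leading term b*c: subtract (1/9*c)·f_3 from -1/3*b*c - 2*b + c**4 + 1/3*c**3 - 4/3*c**2 + 41/9*c - 41/9 → -2*b + c**4 + 2/3*c**3 - 11/9*c**2 + 37/9*c - 41/9
  leading term b: subtract (2/3)·f_3 from -2*b + c**4 + 2/3*c**3 - 11/9*c**2 + 37/9*c - 41/9 → c**4 + 2/3*c**3 + 7/9*c**2 + 43/9*c - 65/9
  leading term c**4: subtract (-3/4)·h_5 from c**4 + 2/3*c**3 + 7/9*c**2 + 43/9*c - 65/9 → -5/12*c**3 - 8/9*c**2 + 283/36*c - 59/9
  leading term c**3: no divisor's leading term divides it; move -5/12*c**3 to the remainder.
  leading term c**2: no divisor's leading term divides it; move -8/9*c**2 to the remainder.
  leading term c: no divisor's leading term divides it; move 283/36*c to the remainder.
  leading term 1: no divisor's leading term divides it; move -59/9 to the remainder.
  remainder -5/12*c**3 - 8/9*c**2 + 283/36*c - 59/9 ≠ 0; add h_6 = -5/12*c**3 - 8/9*c**2 + 283/36*c - 59/9 to the basis.

S(f_2,f_4): lcm = a*b. S = b**3 - 2*b**2 + 4*b*c - 10*b - 4*c + 4.
  leading term b**3: subtract (-1/3*b**2)·f_3 from b**3 - 2*b**2 + 4*b*c - 10*b - 4*c + 4 → -b**2*c**2 - 1/3*b**2*c - 2/3*b**2 + 4*b*c - 10*b - 4*c + 4
  leading term b**2*c**2: subtract (1/3*b*c**2)·f_3 from -b**2*c**2 - 1/3*b**2*c - 2/3*b**2 + 4*b*c - 10*b - 4*c + 4 → -1/3*b**2*c - 2/3*b**2 + b*c**4 + 1/3*b*c**3 - 4/3*b*c**2 + 4*b*c - 10*b - 4*c + 4
  leading term b**2*c: subtract (1/9*b*c)·f_3 from -1/3*b**2*c - 2/3*b**2 + b*c**4 + 1/3*b*c**3 - 4/3*b*c**2 + 4*b*c - 10*b - 4*c + 4 → -2/3*b**2 + b*c**4 + 2/3*b*c**3 - 11/9*b*c**2 + 32/9*b*c - 10*b - 4*c + 4
  leading term b**2: subtract (2/9*b)·f_3 from -2/3*b**2 + b*c**4 + 2/3*b*c**3 - 11/9*b*c**2 + 32/9*b*c - 10*b - 4*c + 4 → b*c**4 + 2/3*b*c**3 - 5/9*b*c**2 + 34/9*b*c - 98/9*b - 4*c + 4
  leading term b*c**4: subtract (-1/3*c**4)·f_3 from b*c**4 + 2/3*b*c**3 - 5/9*b*c**2 + 34/9*b*c - 98/9*b - 4*c + 4 → 2/3*b*c**3 - 5/9*b*c**2 + 34/9*b*c - 98/9*b - c**6 - 1/3*c**5 + 4/3*c**4 - 4*c + 4
  leading term b*c**3: subtract (-2/9*c**3)·f_3 from 2/3*b*c**3 - 5/9*b*c**2 + 34/9*b*c - 98/9*b - c**6 - 1/3*c**5 + 4/3*c**4 - 4*c + 4 → -5/9*b*c**2 + 34/9*b*c - 98/9*b - c**6 - c**5 + 10/9*c**4 + 8/9*c**3 - 4*c + 4
  leading term b*c**2: subtract (5/27*c**2)·f_3 from -5/9*b*c**2 + 34/9*b*c - 98/9*b - c**6 - c**5 + 10/9*c**4 + 8/9*c**3 - 4*c + 4 → 34/9*b*c - 98/9*b - c**6 - c**5 + 5/3*c**4 + 29/27*c**3 - 20/27*c**2 - 4*c + 4
  leading term b*c: subtract (-34/27*c)·f_3 from 34/9*b*c - 98/9*b - c**6 - c**5 + 5/3*c**4 + 29/27*c**3 - 20/27*c**2 - 4*c + 4 → -98/9*b - c**6 - c**5 + 5/3*c**4 - 73/27*c**3 - 2*c**2 + 28/27*c + 4
  leading term b: subtract (98/27)·f_3 from -98/9*b - c**6 - c**5 + 5/3*c**4 - 73/27*c**3 - 2*c**2 + 28/27*c + 4 → -c**6 - c**5 + 5/3*c**4 - 73/27*c**3 + 80/9*c**2 + 14/3*c - 284/27
  leading term c**6: subtract (3/4*c**2)·h_5 from -c**6 - c**5 + 5/3*c**4 - 73/27*c**3 + 80/9*c**2 + 14/3*c - 284/27 → 1/12*c**5 + 10/3*c**4 - 625/108*c**3 + 74/9*c**2 + 14/3*c - 284/27
  leading term c**5: subtract (-1/16*c)·h_5 from 1/12*c**5 + 10/3*c**4 - 625/108*c**3 + 74/9*c**2 + 14/3*c - 284/27 → 467/144*c**4 - 160/27*c**3 + 407/48*c**2 + 85/18*c - 284/27
  leading term c**4: subtract (-467/192)·h_5 from 467/144*c**4 - 160/27*c**3 + 407/48*c**2 + 85/18*c - 284/27 → -5437/576*c**3 + 83/27*c**2 + 25439/1728*c - 1805/216
  leading term c**3: subtract (5437/240)·h_6 from -5437/576*c**3 + 83/27*c**2 + 25439/1728*c - 1805/216 → 2089/90*c**2 - 117623/720*c + 33637/240
  leading term c**2: no divisor's leading term divides it; move 2089/90*c**2 to the remainder.
  leading term c: no divisor's leading term divides it; move -117623/720*c to the remainder.
  leading term 1: no divisor's leading term divides it; move 33637/240 to the remainder.
  remainder 2089/90*c**2 - 117623/720*c + 33637/240 ≠ 0; add h_7 = 2089/90*c**2 - 117623/720*c + 33637/240 to the basis.

S(h_5,h_6): lcm = c**4. S = -21/20*c**3 + 308/15*c**2 - 1129/60*c - 2/3.
  leading term c**3: subtract (63/25)·h_6 from -21/20*c**3 + 308/15*c**2 - 1129/60*c - 2/3 → 1708/75*c**2 - 2897/75*c + 1189/75
  leading term c**2: subtract (10248/10445)·h_7 from 1708/75*c**2 - 2897/75*c + 1189/75 → 7624271/62670*c - 7624271/62670
  leading term c: no divisor's leading term divides it; move 7624271/62670*c to the remainder.
  leading term 1: no divisor's leading term divides it; move -7624271/62670 to the remainder.
  remainder 7624271/62670*c - 7624271/62670 ≠ 0; add h_8 = 7624271/62670*c - 7624271/62670 to the basis.

The other S-polynomials (S(f_1,f_3), S(f_2,f_3), S(f_3,f_4), S(f_1,h_5), S(f_2,h_5), S(f_3,h_5), S(f_4,h_5), S(f_1,h_6), S(f_2,h_6), S(f_3,h_6), S(f_4,h_6), S(f_1,h_7), S(f_2,h_7), S(f_3,h_7), S(f_4,h_7), S(h_5,h_7), S(h_6,h_7), S(f_1,h_8), S(f_2,h_8), S(f_3,h_8), S(f_4,h_8), S(h_5,h_8), S(h_6,h_8), S(h_7,h_8)) all reduce to 0 modulo the current basis, so we have a Gröbner basis.
Inter-reduce: drop elements whose leading term is divisible by another's, tail-reduce, and make monic.
Reduced Gröbner basis: {a - 2, b, c - 1}.
Label its elements g_1 = a - 2, g_2 = b, g_3 = c - 1.

Reduce p = a*b - 6*a + 4/3*b*c + 4*b + 12 modulo G:
  leading term a*b: subtract (b)·g_1 from a*b - 6*a + 4/3*b*c + 4*b + 12 → -6*a + 4/3*b*c + 6*b + 12
  leading term a: subtract (-6)·g_1 from -6*a + 4/3*b*c + 6*b + 12 → 4/3*b*c + 6*b
  leading term b*c: subtract (4/3*c)·g_2 from 4/3*b*c + 6*b → 6*b
  leading term b: subtract (6)·g_2 from 6*b → 0
  normal form = 0.
Since the normal form is 0, p ∈ I.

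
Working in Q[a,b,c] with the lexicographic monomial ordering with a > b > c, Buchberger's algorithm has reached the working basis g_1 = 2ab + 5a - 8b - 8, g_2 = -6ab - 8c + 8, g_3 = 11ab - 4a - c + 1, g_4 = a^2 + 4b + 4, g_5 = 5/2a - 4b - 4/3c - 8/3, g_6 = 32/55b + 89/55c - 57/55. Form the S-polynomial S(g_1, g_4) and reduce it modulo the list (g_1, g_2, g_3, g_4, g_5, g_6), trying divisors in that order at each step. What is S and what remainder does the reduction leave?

S(g_1, g_4) = 5/2a^2 - 4ab - 4a - 4b^2 - 4b; remainder on division = -7921/256c^2 + 12745/128c - 17569/256.

lcm(LM(g_1), LM(g_4)) = a^2b.
S = (lcm/LT(g_1))·g_1 − (lcm/LT(g_4))·g_4 = 5/2a^2 - 4ab - 4a - 4b^2 - 4b.
Reduce S modulo (g_1, g_2, g_3, g_4, g_5, g_6) in that order:
  leading term a^2: subtract (5/2)·g_4 from 5/2a^2 - 4ab - 4a - 4b^2 - 4b → -4ab - 4a - 4b^2 - 14b - 10
  leading term ab: subtract (-2)·g_1 from -4ab - 4a - 4b^2 - 14b - 10 → 6a - 4b^2 - 30b - 26
  leading term a: subtract (12/5)·g_5 from 6a - 4b^2 - 30b - 26 → -4b^2 - 102/5b + 16/5c - 98/5
  leading term b^2: subtract (-55/8b)·g_6 from -4b^2 - 102/5b + 16/5c - 98/5 → 89/8bc - 1101/40b + 16/5c - 98/5
  leading term bc: subtract (4895/256c)·g_6 from 89/8bc - 1101/40b + 16/5c - 98/5 → -1101/40b - 7921/256c^2 + 29461/1280c - 98/5
  leading term b: subtract (-12111/256)·g_6 from -1101/40b - 7921/256c^2 + 29461/1280c - 98/5 → -7921/256c^2 + 12745/128c - 17569/256
  leading term c^2: no divisor's leading term divides it; move -7921/256c^2 to the remainder.
  leading term c: no divisor's leading term divides it; move 12745/128c to the remainder.
  leading term 1: no divisor's leading term divides it; move -17569/256 to the remainder.
The remainder -7921/256c^2 + 12745/128c - 17569/256 is nonzero, so it would be added as the next basis element.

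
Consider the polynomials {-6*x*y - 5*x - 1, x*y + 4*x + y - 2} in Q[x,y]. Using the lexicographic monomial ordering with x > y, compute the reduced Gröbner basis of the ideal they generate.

f_1 = -6*x*y - 5*x - 1, LT = x*y.
f_2 = x*y + 4*x + y - 2, LT = x*y.

S(f_1,f_2): lcm = x*y. S = -19/6*x - y + 13/6.
  leading term x: no divisor's leading term divides it; move -19/6*x to the remainder.
  leading term y: no divisor's leading term divides it; move -y to the remainder.
  leading term 1: no divisor's leading term divides it; move 13/6 to the remainder.
  remainder -19/6*x - y + 13/6 ≠ 0; add g_3 = -19/6*x - y + 13/6 to the basis.

S(f_1,g_3): lcm = x*y. S = 5/6*x - 6/19*y**2 + 13/19*y + 1/6.
  leading term x: subtract (-5/19)·g_3 from 5/6*x - 6/19*y**2 + 13/19*y + 1/6 → -6/19*y**2 + 8/19*y + 14/19
  leading term y**2: no divisor's leading term divides it; move -6/19*y**2 to the remainder.
  leading term y: no divisor's leading term divides it; move 8/19*y to the remainder.
  leading term 1: no divisor's leading term divides it; move 14/19 to the remainder.
  remainder -6/19*y**2 + 8/19*y + 14/19 ≠ 0; add g_4 = -6/19*y**2 + 8/19*y + 14/19 to the basis.

The other S-polynomials (S(f_2,g_3), S(f_1,g_4), S(f_2,g_4), S(g_3,g_4)) all reduce to 0 modulo the current basis, so we have a Gröbner basis.
Inter-reduce: drop elements whose leading term is divisible by another's, tail-reduce, and make monic.

G = {x + 6/19*y - 13/19, y**2 - 4/3*y - 7/3}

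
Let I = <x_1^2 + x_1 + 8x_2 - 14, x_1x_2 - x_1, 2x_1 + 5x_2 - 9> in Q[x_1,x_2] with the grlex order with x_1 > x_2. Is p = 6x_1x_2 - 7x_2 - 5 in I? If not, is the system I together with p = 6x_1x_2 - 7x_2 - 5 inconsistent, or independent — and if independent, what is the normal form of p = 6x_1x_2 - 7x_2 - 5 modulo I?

First compute the reduced Gröbner basis of I by Buchberger's algorithm.
f_1 = x_1^2 + x_1 + 8x_2 - 14, LT = x_1^2.
f_2 = x_1x_2 - x_1, LT = x_1x_2.
f_3 = 2x_1 + 5x_2 - 9, LT = x_1.

S(f_1,f_2): lcm = x_1^2x_2. S = x_1^2 + x_1x_2 + 8x_2^2 - 14x_2.
  leading term x_1^2: subtract (1)·f_1 from x_1^2 + x_1x_2 + 8x_2^2 - 14x_2 → x_1x_2 + 8x_2^2 - x_1 - 22x_2 + 14
  leading term x_1x_2: subtract (1)·f_2 from x_1x_2 + 8x_2^2 - x_1 - 22x_2 + 14 → 8x_2^2 - 22x_2 + 14
  leading term x_2^2: no divisor's leading term divides it; move 8x_2^2 to the remainder.
  leading term x_2: no divisor's leading term divides it; move -22x_2 to the remainder.
  leading term 1: no divisor's leading term divides it; move 14 to the remainder.
  remainder 8x_2^2 - 22x_2 + 14 ≠ 0; add h_4 = 8x_2^2 - 22x_2 + 14 to the basis.

S(f_1,f_3): lcm = x_1^2. S = -5/2x_1x_2 + 11/2x_1 + 8x_2 - 14.
  leading term x_1x_2: subtract (-5/2)·f_2 from -5/2x_1x_2 + 11/2x_1 + 8x_2 - 14 → 3x_1 + 8x_2 - 14
  leading term x_1: subtract (3/2)·f_3 from 3x_1 + 8x_2 - 14 → 1/2x_2 - 1/2
  leading term x_2: no divisor's leading term divides it; move 1/2x_2 to the remainder.
  leading term 1: no divisor's leading term divides it; move -1/2 to the remainder.
  remainder 1/2x_2 - 1/2 ≠ 0; add h_5 = 1/2x_2 - 1/2 to the basis.

The other S-polynomials (S(f_2,f_3), S(f_1,h_4), S(f_2,h_4), S(f_3,h_4), S(f_1,h_5), S(f_2,h_5), S(f_3,h_5), S(h_4,h_5)) all reduce to 0 modulo the current basis, so we have a Gröbner basis.
Inter-reduce: drop elements whose leading term is divisible by another's, tail-reduce, and make monic.
Reduced Gröbner basis: {x_1 - 2, x_2 - 1}.
Label its elements g_1 = x_1 - 2, g_2 = x_2 - 1.

Reduce p = 6x_1x_2 - 7x_2 - 5 modulo G:
  leading term x_1x_2: subtract (6x_2)·g_1 from 6x_1x_2 - 7x_2 - 5 → 5x_2 - 5
  leading term x_2: subtract (5)·g_2 from 5x_2 - 5 → 0
  normal form = 0.
Since the normal form is 0, p ∈ I.

6x_1x_2 - 7x_2 - 5 lies in I (it reduces to 0).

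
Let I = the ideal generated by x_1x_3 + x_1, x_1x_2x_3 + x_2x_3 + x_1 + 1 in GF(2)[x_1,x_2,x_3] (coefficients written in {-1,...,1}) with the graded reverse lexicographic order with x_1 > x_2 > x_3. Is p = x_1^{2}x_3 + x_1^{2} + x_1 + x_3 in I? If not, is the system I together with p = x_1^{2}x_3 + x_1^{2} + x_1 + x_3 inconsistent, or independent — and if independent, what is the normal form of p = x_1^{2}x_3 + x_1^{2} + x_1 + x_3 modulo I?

First compute the reduced Gröbner basis of I by Buchberger's algorithm.
f_1 = x_1x_3 + x_1, LT = x_1x_3.
f_2 = x_1x_2x_3 + x_2x_3 + x_1 + 1, LT = x_1x_2x_3.

S(f_1,f_2): lcm = x_1x_2x_3. S = x_1x_2 + x_2x_3 + x_1 + 1.
  leading term x_1x_2: no divisor's leading term divides it; move x_1x_2 to the remainder.
  leading term x_2x_3: no divisor's leading term divides it; move x_2x_3 to the remainder.
  leading term x_1: no divisor's leading term divides it; move x_1 to the remainder.
  leading term 1: no divisor's leading term divides it; move 1 to the remainder.
  remainder x_1x_2 + x_2x_3 + x_1 + 1 ≠ 0; add h_3 = x_1x_2 + x_2x_3 + x_1 + 1 to the basis.

S(f_1,h_3): lcm = x_1x_2x_3. S = x_2x_3^{2} + x_1x_2 + x_1x_3 + x_3.
  leading term x_2x_3^{2}: no divisor's leading term divides it; move x_2x_3^{2} to the remainder.
  leading term x_1x_2: subtract (1)·h_3 from x_1x_2 + x_1x_3 + x_3 → x_1x_3 + x_2x_3 + x_1 + x_3 + 1
  leading term x_1x_3: subtract (1)·f_1 from x_1x_3 + x_2x_3 + x_1 + x_3 + 1 → x_2x_3 + x_3 + 1
  leading term x_2x_3: no divisor's leading term divides it; move x_2x_3 to the remainder.
  leading term x_3: no divisor's leading term divides it; move x_3 to the remainder.
  leading term 1: no divisor's leading term divides it; move 1 to the remainder.
  remainder x_2x_3^{2} + x_2x_3 + x_3 + 1 ≠ 0; add h_4 = x_2x_3^{2} + x_2x_3 + x_3 + 1 to the basis.

The other S-polynomials (S(f_2,h_3), S(f_1,h_4), S(f_2,h_4), S(h_3,h_4)) all reduce to 0 modulo the current basis, so we have a Gröbner basis.
Inter-reduce: drop elements whose leading term is divisible by another's, tail-reduce, and make monic.
Reduced Gröbner basis: {x_2x_3^{2} + x_2x_3 + x_3 + 1, x_1x_2 + x_2x_3 + x_1 + 1, x_1x_3 + x_1}.
Label its elements g_1 = x_2x_3^{2} + x_2x_3 + x_3 + 1, g_2 = x_1x_2 + x_2x_3 + x_1 + 1, g_3 = x_1x_3 + x_1.

Reduce p = x_1^{2}x_3 + x_1^{2} + x_1 + x_3 modulo G:
  leading term x_1^{2}x_3: subtract (x_1)·g_3 from x_1^{2}x_3 + x_1^{2} + x_1 + x_3 → x_1 + x_3
  leading term x_1: no divisor's leading term divides it; move x_1 to the remainder.
  leading term x_3: no divisor's leading term divides it; move x_3 to the remainder.
  normal form = x_1 + x_3.
The normal form is nonzero, so p ∉ I. Since p minus its normal form lies in I, I + (p) = I + (r) where r = x_1 + x_3; decide whether this ideal is the whole ring.
Run Buchberger on G together with r (pairs among the g_i already reduce to 0 since G is a Gröbner basis):
g_1 = x_2x_3^{2} + x_2x_3 + x_3 + 1, LT = x_2x_3^{2}.
g_2 = x_1x_2 + x_2x_3 + x_1 + 1, LT = x_1x_2.
g_3 = x_1x_3 + x_1, LT = x_1x_3.
r = x_1 + x_3, LT = x_1.

S(g_2,r): lcm = x_1x_2. S = x_1 + 1.
  leading term x_1: subtract (1)·r from x_1 + 1 → x_3 + 1
  leading term x_3: no divisor's leading term divides it; move x_3 to the remainder.
  leading term 1: no divisor's leading term divides it; move 1 to the remainder.
  remainder x_3 + 1 ≠ 0; add m_5 = x_3 + 1 to the basis.

The other S-polynomials (S(g_1,g_2), S(g_1,g_3), S(g_1,r), S(g_2,g_3), S(g_3,r), S(g_1,m_5), S(g_2,m_5), S(g_3,m_5), S(r,m_5)) all reduce to 0 modulo the current basis, so we have a Gröbner basis.
Inter-reduce: drop elements whose leading term is divisible by another's, tail-reduce, and make monic.
Reduced Gröbner basis: {x_1 + 1, x_3 + 1}.
The reduced Gröbner basis of I + (p) is {x_1 + 1, x_3 + 1} ≠ {1}, a proper ideal, so the enlarged system stays consistent: p is independent of I, with normal form x_1 + x_3.

x_1^{2}x_3 + x_1^{2} + x_1 + x_3 is independent of I; its normal form modulo I is x_1 + x_3.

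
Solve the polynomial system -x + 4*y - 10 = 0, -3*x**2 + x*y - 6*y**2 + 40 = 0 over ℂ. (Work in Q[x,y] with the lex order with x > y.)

Compute a lex Gröbner basis by Buchberger's algorithm.
f_1 = -x + 4*y - 10, LT = x.
f_2 = -3*x**2 + x*y - 6*y**2 + 40, LT = x**2.

S(f_1,f_2): lcm = x**2. S = -11/3*x*y + 10*x - 2*y**2 + 40/3.
  reduce S modulo (f_1, f_2):
  remainder -50/3*y**2 + 230/3*y - 260/3 ≠ 0; add h_3 = -50/3*y**2 + 230/3*y - 260/3 to the basis.

The other S-polynomials (S(f_1,h_3), S(f_2,h_3)) all reduce to 0 modulo the current basis, so we have a Gröbner basis.
Inter-reduce: drop elements whose leading term is divisible by another's, tail-reduce, and make monic.
Reduced Gröbner basis: {x - 4*y + 10, y**2 - 23/5*y + 26/5}.

From the last basis element, y**2 - 23/5*y + 26/5 = 0, so y takes values in {2, 13/5}. Each choice, substituted upward through the basis, yields the corresponding point(s) of the solution set.
  y = 2: the earlier basis element becomes x + 2 = 0, giving x = -2 — point (-2, 2).
  y = 13/5: the earlier basis element becomes x - 2/5 = 0, giving x = 2/5 — point (2/5, 13/5).

{(-2, 2), (2/5, 13/5)}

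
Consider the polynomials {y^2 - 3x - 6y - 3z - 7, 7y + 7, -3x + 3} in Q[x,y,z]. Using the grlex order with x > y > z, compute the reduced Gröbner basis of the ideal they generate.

The reduced Gröbner basis is the canonical form of the ideal for this ordering.

f_1 = y^2 - 3x - 6y - 3z - 7, LT = y^2.
f_2 = 7y + 7, LT = y.
f_3 = -3x + 3, LT = x.

S(f_1,f_2): lcm = y^2. S = -3x - 7y - 3z - 7.
  leading term x: subtract (1)·f_3 from -3x - 7y - 3z - 7 → -7y - 3z - 10
  leading term y: subtract (-1)·f_2 from -7y - 3z - 10 → -3z - 3
  leading term z: no divisor's leading term divides it; move -3z to the remainder.
  leading term 1: no divisor's leading term divides it; move -3 to the remainder.
  remainder -3z - 3 ≠ 0; add g_4 = -3z - 3 to the basis.

The other S-polynomials (S(f_1,f_3), S(f_2,f_3), S(f_1,g_4), S(f_2,g_4), S(f_3,g_4)) all reduce to 0 modulo the current basis, so we have a Gröbner basis.
Inter-reduce: drop elements whose leading term is divisible by another's, tail-reduce, and make monic.

G = {x - 1, y + 1, z + 1}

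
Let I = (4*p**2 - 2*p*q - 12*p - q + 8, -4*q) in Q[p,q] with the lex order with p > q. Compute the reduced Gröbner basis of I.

f_1 = 4*p**2 - 2*p*q - 12*p - q + 8, LT = p**2.
f_2 = -4*q, LT = q.

The S-polynomials (S(f_1,f_2)) all reduce to 0 modulo the current basis, so we have a Gröbner basis.

G = {p**2 - 3*p + 2, q}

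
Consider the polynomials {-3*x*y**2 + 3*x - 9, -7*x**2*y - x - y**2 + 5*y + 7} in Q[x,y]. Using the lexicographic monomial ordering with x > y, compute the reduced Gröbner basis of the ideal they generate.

f_1 = -3*x*y**2 + 3*x - 9, LT = x*y**2.
f_2 = -7*x**2*y - x - y**2 + 5*y + 7, LT = x**2*y.

S(f_1,f_2): lcm = x**2*y**2. S = -x**2 - 1/7*x*y + 3*x - 1/7*y**3 + 5/7*y**2 + y.
  reduce S modulo (f_1, f_2):
  remainder -x**2 - 1/7*x*y + 3*x - 1/7*y**3 + 5/7*y**2 + y ≠ 0; add g_3 = -x**2 - 1/7*x*y + 3*x - 1/7*y**3 + 5/7*y**2 + y to the basis.

S(f_1,g_3): lcm = x**2*y**2. S = -x**2 - 1/7*x*y**3 + 3*x*y**2 + 3*x - 1/7*y**5 + 5/7*y**4 + y**3.
  reduce S modulo (f_1, f_2, g_3):
  remainder 3*x - 1/7*y**5 + 5/7*y**4 + 8/7*y**3 - 5/7*y**2 - 4/7*y - 9 ≠ 0; add g_4 = 3*x - 1/7*y**5 + 5/7*y**4 + 8/7*y**3 - 5/7*y**2 - 4/7*y - 9 to the basis.

S(f_2,g_3): lcm = x**2*y. S = -1/7*x*y**2 + 3*x*y + 1/7*x - 1/7*y**4 + 5/7*y**3 + 8/7*y**2 - 5/7*y - 1.
  reduce S modulo (f_1, f_2, g_3, g_4):
  remainder 1/7*y**6 - 5/7*y**5 - 9/7*y**4 + 10/7*y**3 + 12/7*y**2 + 58/7*y - 4/7 ≠ 0; add g_5 = 1/7*y**6 - 5/7*y**5 - 9/7*y**4 + 10/7*y**3 + 12/7*y**2 + 58/7*y - 4/7 to the basis.

The other S-polynomials (S(f_1,g_4), S(f_2,g_4), S(g_3,g_4), S(f_1,g_5), S(f_2,g_5), S(g_3,g_5), S(g_4,g_5)) all reduce to 0 modulo the current basis, so we have a Gröbner basis.
Inter-reduce: drop elements whose leading term is divisible by another's, tail-reduce, and make monic.

G = {x - 1/21*y**5 + 5/21*y**4 + 8/21*y**3 - 5/21*y**2 - 4/21*y - 3, y**6 - 5*y**5 - 9*y**4 + 10*y**3 + 12*y**2 + 58*y - 4}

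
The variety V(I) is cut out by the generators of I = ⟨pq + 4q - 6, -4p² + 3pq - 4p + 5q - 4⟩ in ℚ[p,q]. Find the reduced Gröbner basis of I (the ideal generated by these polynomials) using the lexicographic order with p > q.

G = {p + 7/24q² + 17/12q - 3, q³ + 34/7q² - 24q + 144/7}

f_1 = pq + 4q - 6, LT = pq.
f_2 = -4p² + 3pq - 4p + 5q - 4, LT = p².

S(f_1,f_2): lcm = p²q. S = ¾pq² + 3pq - 6p + 5/4q² - q.
  reduce S modulo (f_1, f_2):
  remainder -6p - 7/4q² - 17/2q + 18 ≠ 0; add g_3 = -6p - 7/4q² - 17/2q + 18 to the basis.

S(f_1,g_3): lcm = pq. S = -7/24q³ - 17/12q² + 7q - 6.
  reduce S modulo (f_1, f_2, g_3):
  remainder -7/24q³ - 17/12q² + 7q - 6 ≠ 0; add g_4 = -7/24q³ - 17/12q² + 7q - 6 to the basis.

The other S-polynomials (S(f_2,g_3), S(f_1,g_4), S(f_2,g_4), S(g_3,g_4)) all reduce to 0 modulo the current basis, so we have a Gröbner basis.
Inter-reduce: drop elements whose leading term is divisible by another's, tail-reduce, and make monic.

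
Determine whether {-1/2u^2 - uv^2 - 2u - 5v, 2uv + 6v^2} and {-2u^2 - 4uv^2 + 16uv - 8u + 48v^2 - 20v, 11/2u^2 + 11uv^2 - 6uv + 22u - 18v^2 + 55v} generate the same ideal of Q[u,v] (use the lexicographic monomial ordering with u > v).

For a fixed monomial order, each ideal has a unique reduced Gröbner basis; comparing bases decides equality.
Buchberger on the first generating set:
f_1 = -1/2u^2 - uv^2 - 2u - 5v, LT = u^2.
f_2 = 2uv + 6v^2, LT = uv.

S(f_1,f_2): lcm = u^2v. S = 2uv^3 - 3uv^2 + 4uv + 10v^2.
  leading term uv^3: subtract (v^2)·f_2 from 2uv^3 - 3uv^2 + 4uv + 10v^2 → -3uv^2 + 4uv - 6v^4 + 10v^2
  leading term uv^2: subtract (-3/2v)·f_2 from -3uv^2 + 4uv - 6v^4 + 10v^2 → 4uv - 6v^4 + 9v^3 + 10v^2
  leading term uv: subtract (2)·f_2 from 4uv - 6v^4 + 9v^3 + 10v^2 → -6v^4 + 9v^3 - 2v^2
  leading term v^4: no divisor's leading term divides it; move -6v^4 to the remainder.
  leading term v^3: no divisor's leading term divides it; move 9v^3 to the remainder.
  leading term v^2: no divisor's leading term divides it; move -2v^2 to the remainder.
  remainder -6v^4 + 9v^3 - 2v^2 ≠ 0; add g_3 = -6v^4 + 9v^3 - 2v^2 to the basis.

The other S-polynomials (S(f_1,g_3), S(f_2,g_3)) all reduce to 0 modulo the current basis, so we have a Gröbner basis.
Inter-reduce: drop elements whose leading term is divisible by another's, tail-reduce, and make monic.
Reduced Gröbner basis: {u^2 + 4u - 6v^3 + 10v, uv + 3v^2, v^4 - 3/2v^3 + 1/3v^2}.

Buchberger on the second generating set:
h_1 = -2u^2 - 4uv^2 + 16uv - 8u + 48v^2 - 20v, LT = u^2.
h_2 = 11/2u^2 + 11uv^2 - 6uv + 22u - 18v^2 + 55v, LT = u^2.

S(h_1,h_2): lcm = u^2. S = -76/11uv - 228/11v^2.
  leading term uv: no divisor's leading term divides it; move -76/11uv to the remainder.
  leading term v^2: no divisor's leading term divides it; move -228/11v^2 to the remainder.
  remainder -76/11uv - 228/11v^2 ≠ 0; add k_3 = -76/11uv - 228/11v^2 to the basis.

S(h_1,k_3): lcm = u^2v. S = 2uv^3 - 11uv^2 + 4uv - 24v^3 + 10v^2.
  leading term uv^3: subtract (-11/38v^2)·k_3 from 2uv^3 - 11uv^2 + 4uv - 24v^3 + 10v^2 → -11uv^2 + 4uv - 6v^4 - 24v^3 + 10v^2
  leading term uv^2: subtract (121/76v)·k_3 from -11uv^2 + 4uv - 6v^4 - 24v^3 + 10v^2 → 4uv - 6v^4 + 9v^3 + 10v^2
  leading term uv: subtract (-11/19)·k_3 from 4uv - 6v^4 + 9v^3 + 10v^2 → -6v^4 + 9v^3 - 2v^2
  leading term v^4: no divisor's leading term divides it; move -6v^4 to the remainder.
  leading term v^3: no divisor's leading term divides it; move 9v^3 to the remainder.
  leading term v^2: no divisor's leading term divides it; move -2v^2 to the remainder.
  remainder -6v^4 + 9v^3 - 2v^2 ≠ 0; add k_4 = -6v^4 + 9v^3 - 2v^2 to the basis.

The other S-polynomials (S(h_2,k_3), S(h_1,k_4), S(h_2,k_4), S(k_3,k_4)) all reduce to 0 modulo the current basis, so we have a Gröbner basis.
Inter-reduce: drop elements whose leading term is divisible by another's, tail-reduce, and make monic.
Reduced Gröbner basis: {u^2 + 4u - 6v^3 + 10v, uv + 3v^2, v^4 - 3/2v^3 + 1/3v^2}.

These coincide, so the ideals are equal.
The same test decides containment: I ⊆ J iff every generator of I reduces to 0 modulo a Gröbner basis of J.

Yes, the ideals are equal.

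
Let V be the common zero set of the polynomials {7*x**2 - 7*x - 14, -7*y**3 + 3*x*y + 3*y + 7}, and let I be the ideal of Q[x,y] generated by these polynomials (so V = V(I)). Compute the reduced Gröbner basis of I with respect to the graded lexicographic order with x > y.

G = {y**3 - 3/7*x*y - 3/7*y - 1, x**2 - x - 2}

f_1 = 7*x**2 - 7*x - 14, LT = x**2.
f_2 = -7*y**3 + 3*x*y + 3*y + 7, LT = y**3.

The S-polynomials (S(f_1,f_2)) all reduce to 0 modulo the current basis, so we have a Gröbner basis.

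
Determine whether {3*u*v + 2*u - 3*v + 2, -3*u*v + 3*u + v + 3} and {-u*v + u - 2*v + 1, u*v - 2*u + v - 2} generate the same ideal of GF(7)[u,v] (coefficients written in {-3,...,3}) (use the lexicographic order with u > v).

Yes, the ideals are equal.

Since reduced Gröbner bases are canonical representatives of ideals under a given ordering, it suffices to compute and compare them.
Buchberger on the first generating set:
f_1 = 3*u*v + 2*u - 3*v + 2, LT = u*v.
f_2 = -3*u*v + 3*u + v + 3, LT = u*v.

S(f_1,f_2): lcm = u*v. S = -3*u - 3*v - 3.
  reduce S modulo (f_1, f_2):
  remainder -3*u - 3*v - 3 ≠ 0; add g_3 = -3*u - 3*v - 3 to the basis.

S(f_1,g_3): lcm = u*v. S = 3*u - v**2 - 2*v + 3.
  reduce S modulo (f_1, f_2, g_3):
  remainder -v**2 + 2*v ≠ 0; add g_4 = -v**2 + 2*v to the basis.

The other S-polynomials (S(f_2,g_3), S(f_1,g_4), S(f_2,g_4), S(g_3,g_4)) all reduce to 0 modulo the current basis, so we have a Gröbner basis.
Inter-reduce: drop elements whose leading term is divisible by another's, tail-reduce, and make monic.
Reduced Gröbner basis: {u + v + 1, v**2 - 2*v}.

Buchberger on the second generating set:
h_1 = -u*v + u - 2*v + 1, LT = u*v.
h_2 = u*v - 2*u + v - 2, LT = u*v.

S(h_1,h_2): lcm = u*v. S = u + v + 1.
  reduce S modulo (h_1, h_2):
  remainder u + v + 1 ≠ 0; add k_3 = u + v + 1 to the basis.

S(h_1,k_3): lcm = u*v. S = -u - v**2 + v - 1.
  reduce S modulo (h_1, h_2, k_3):
  remainder -v**2 + 2*v ≠ 0; add k_4 = -v**2 + 2*v to the basis.

The other S-polynomials (S(h_2,k_3), S(h_1,k_4), S(h_2,k_4), S(k_3,k_4)) all reduce to 0 modulo the current basis, so we have a Gröbner basis.
Inter-reduce: drop elements whose leading term is divisible by another's, tail-reduce, and make monic.
Reduced Gröbner basis: {u + v + 1, v**2 - 2*v}.

The two bases agree; hence the ideals are identical.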